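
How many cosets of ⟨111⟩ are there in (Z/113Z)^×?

4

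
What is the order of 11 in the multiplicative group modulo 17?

16

Since 11 ∈ (Z/17Z)^×, its order divides φ(17) = 17 − 1 = 16 = 2^4.
Divisors of 16: 1, 2, 4, 8, 16.
Check 11^d mod 17 for each divisor in increasing order:
11^1 ≡ 11 (mod 17)
11^2 ≡ 2 (mod 17)
11^4 ≡ 4 (mod 17)
11^8 ≡ 16 (mod 17)
11^16 ≡ 1 (mod 17) ✓
So ord_17(11) = 16.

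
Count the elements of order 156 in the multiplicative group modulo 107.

0

φ(107) = 107 − 1 = 106 = 2 · 53.
In a cyclic group of order 106, there are φ(d) elements of order d for each divisor d of 106, and zero for non-divisors.
Here 106 is not a multiple of 156, so there are no elements of order 156.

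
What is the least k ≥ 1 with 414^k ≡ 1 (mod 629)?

144

ord(414) | φ(629) = φ(17·37) = (17−1)·(37−1) = 16·36 = 576 = 2^6 · 3^2.
Divisors of 576: 1, 2, 3, 4, 6, 8, 9, 12, 16, 18, 24, 32, 36, 48, 64, 72, 96, 144, 192, 288, 576.
Check 414^d mod 629 for each divisor in increasing order:
414^1 ≡ 414 (mod 629)
414^2 ≡ 308 (mod 629)
414^3 ≡ 454 (mod 629)
414^4 ≡ 514 (mod 629)
414^6 ≡ 433 (mod 629)
414^8 ≡ 16 (mod 629)
414^9 ≡ 334 (mod 629)
414^12 ≡ 47 (mod 629)
414^16 ≡ 256 (mod 629)
414^18 ≡ 223 (mod 629)
414^24 ≡ 322 (mod 629)
414^32 ≡ 120 (mod 629)
414^36 ≡ 38 (mod 629)
414^48 ≡ 528 (mod 629)
414^64 ≡ 562 (mod 629)
414^72 ≡ 186 (mod 629)
414^96 ≡ 137 (mod 629)
414^144 ≡ 1 (mod 629) ✓
So ord_629(414) = 144.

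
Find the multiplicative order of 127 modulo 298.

By Lagrange's theorem, ord_298(127) divides φ(298) = φ(2)·φ(149) = 1·148 = 148 = 2^2 · 37.
Divisors of 148: 1, 2, 4, 37, 74, 148.
Evaluate successive powers at the divisors of 148:
127^1 ≡ 127 (mod 298)
127^2 ≡ 37 (mod 298)
127^4 ≡ 177 (mod 298)
127^37 ≡ 1 (mod 298) ✓
Therefore the multiplicative order of 127 modulo 298 is 37.

37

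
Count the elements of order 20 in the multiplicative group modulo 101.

8

φ(101) = 101 − 1 = 100 = 2^2 · 5^2.
(Z/101Z)^× is cyclic (|G| = 100); a cyclic group of order m has exactly φ(d) elements of each order d | m, and none otherwise.
20 = 2^2 · 5 divides 100, and φ(20) = 8.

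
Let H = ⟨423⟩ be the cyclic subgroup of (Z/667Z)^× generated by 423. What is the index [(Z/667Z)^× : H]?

14

ord(423) | φ(667) = φ(23·29) = (23−1)·(29−1) = 22·28 = 616 = 2^3 · 7 · 11.
Divisors of 616: 1, 2, 4, 7, 8, 11, 14, 22, 28, 44, 56, 77, 88, 154, 308, 616.
Check 423^d mod 667 for each divisor in increasing order:
423^1 ≡ 423
423^2 ≡ 173
423^4 ≡ 581
423^7 ≡ 418
423^8 ≡ 59
423^11 ≡ 70
423^14 ≡ 637
423^22 ≡ 231
423^28 ≡ 233
423^44 ≡ 1
The order of 423 is 44, so the subgroup it generates has 44 elements.
[(Z/667Z)^× : ⟨423⟩] = 616/44 = 14.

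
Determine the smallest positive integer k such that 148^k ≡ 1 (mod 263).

131

By Lagrange's theorem, ord_263(148) divides φ(263) = 263 − 1 = 262 = 2 · 131.
Divisors of 262: 1, 2, 131, 262.
Test each divisor d:
148^1 ≡ 148 (mod 263)
148^2 ≡ 75 (mod 263)
148^131 ≡ 1 (mod 263) ✓
So ord_263(148) = 131.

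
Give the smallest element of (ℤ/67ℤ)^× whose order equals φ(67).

φ(67) = 67 − 1 = 66 = 2 · 3 · 11.
g is a primitive root iff g^(66/q) ≢ 1 (mod 67) for each prime q ∈ {2, 3, 11}.
g = 2: 2^33 ≡ 66; 2^22 ≡ 37; 2^6 ≡ 64 — none is 1, so 2 is a primitive root.
So 2 is the smallest generator of (Z/67Z)^×.

2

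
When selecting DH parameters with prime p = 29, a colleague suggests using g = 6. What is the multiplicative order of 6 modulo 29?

The order of 6 must divide φ(29) = 29 − 1 = 28 = 2^2 · 7.
Divisors of 28: 1, 2, 4, 7, 14, 28.
Compute 6^d (mod 29) for the divisors d until we hit 1:
6^1 ≡ 6 (mod 29)
6^2 ≡ 7 (mod 29)
6^4 ≡ 20 (mod 29)
6^7 ≡ 28 (mod 29)
6^14 ≡ 1 (mod 29) ✓
Therefore the multiplicative order of 6 modulo 29 is 14.

14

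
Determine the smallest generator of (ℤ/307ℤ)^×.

φ(307) = 307 − 1 = 306 = 2 · 3^2 · 17.
g is a primitive root iff g^(306/q) ≢ 1 (mod 307) for each prime q ∈ {2, 3, 17}.
g = 2: 2^153 ≡ 306; 2^102 ≡ 1 — hits 1, so not a primitive root.
g = 3: 3^153 ≡ 306; 3^102 ≡ 1 — hits 1, so not a primitive root.
g = 4: 4^153 ≡ 1 — hits 1, so not a primitive root.
g = 5: 5^153 ≡ 306; 5^102 ≡ 289; 5^18 ≡ 81 — none is 1, so 5 is a primitive root.
Hence the least primitive root of 307 is 5.

5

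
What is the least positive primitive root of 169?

φ(169) = φ(13^2) = 13·(13−1) = 156 = 2^2 · 3 · 13.
g is a primitive root iff g^(156/q) ≢ 1 (mod 169) for each prime q ∈ {2, 3, 13}.
g = 2: 2^78 ≡ 168; 2^52 ≡ 146; 2^12 ≡ 40 — none is 1, so 2 is a primitive root.
Hence the least primitive root of 169 is 2.

2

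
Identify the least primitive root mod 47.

5

φ(47) = 47 − 1 = 46 = 2 · 23.
g is a primitive root iff g^(46/q) ≢ 1 (mod 47) for each prime q ∈ {2, 23}.
g = 2: 2^23 ≡ 1 — hits 1, so not a primitive root.
g = 3: 3^23 ≡ 1 — hits 1, so not a primitive root.
g = 4: 4^23 ≡ 1 — hits 1, so not a primitive root.
g = 5: 5^23 ≡ 46; 5^2 ≡ 25 — none is 1, so 5 is a primitive root.
The smallest primitive root modulo 47 is 5.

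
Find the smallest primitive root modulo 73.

5

φ(73) = 73 − 1 = 72 = 2^3 · 3^2.
Test candidates g = 2, 3, … against the prime factors q ∈ {2, 3} of φ(73): g is a generator iff g^(72/q) ≢ 1 for every such q.
g = 2: 2^36 ≡ 1 — hits 1, so not a primitive root.
g = 3: 3^36 ≡ 1 — hits 1, so not a primitive root.
g = 4: 4^36 ≡ 1 — hits 1, so not a primitive root.
g = 5: 5^36 ≡ 72; 5^24 ≡ 8 — none is 1, so 5 is a primitive root.
Hence the least primitive root of 73 is 5.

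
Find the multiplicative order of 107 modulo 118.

The order of 107 must divide φ(118) = φ(2)·φ(59) = 1·58 = 58 = 2 · 29.
Divisors of 58: 1, 2, 29, 58.
Test each divisor d:
107^1 ≡ 107 (mod 118)
107^2 ≡ 3 (mod 118)
107^29 ≡ 1 (mod 118) ✓
So ord_118(107) = 29.

29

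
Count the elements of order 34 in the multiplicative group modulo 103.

φ(103) = 103 − 1 = 102 = 2 · 3 · 17.
In a cyclic group of order 102, there are φ(d) elements of order d for each divisor d of 102, and zero for non-divisors.
34 = 2 · 17 divides 102, and φ(34) = 16.

16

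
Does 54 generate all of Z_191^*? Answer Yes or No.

No

φ(191) = 191 − 1 = 190 = 2 · 5 · 19.
It suffices to check that the order of 54 is not a proper divisor of 190: compute 54^(190/q) for q ∈ {2, 5, 19}.
54^95 ≡ 1 (mod 191)  [q = 2: ≡ 1 ✗]
54^38 ≡ 184 (mod 191)  [q = 5: ≢ 1 ✓]
54^10 ≡ 177 (mod 191)  [q = 19: ≢ 1 ✓]
The check at q = 2 fails, so 54 generates a proper subgroup.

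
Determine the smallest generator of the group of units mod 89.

3

φ(89) = 89 − 1 = 88 = 2^3 · 11.
g is a primitive root iff g^(88/q) ≢ 1 (mod 89) for each prime q ∈ {2, 11}.
g = 2: 2^44 ≡ 1 — hits 1, so not a primitive root.
g = 3: 3^44 ≡ 88; 3^8 ≡ 64 — none is 1, so 3 is a primitive root.
Hence the least primitive root of 89 is 3.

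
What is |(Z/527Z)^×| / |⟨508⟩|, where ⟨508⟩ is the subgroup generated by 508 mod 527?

ord(508) | φ(527) = φ(17·31) = (17−1)·(31−1) = 16·30 = 480 = 2^5 · 3 · 5.
Divisors of 480: 1, 2, 3, 4, 5, 6, 8, 10, 12, 15, 16, 20, 24, 30, 32, 40, 48, 60, 80, 96, 120, 160, 240, 480.
Test each divisor d:
508^1 ≡ 508 (mod 527)
508^2 ≡ 361 (mod 527)
508^3 ≡ 519 (mod 527)
508^4 ≡ 152 (mod 527)
508^5 ≡ 274 (mod 527)
508^6 ≡ 64 (mod 527)
508^8 ≡ 443 (mod 527)
508^10 ≡ 242 (mod 527)
508^12 ≡ 407 (mod 527)
508^15 ≡ 433 (mod 527)
508^16 ≡ 205 (mod 527)
508^20 ≡ 67 (mod 527)
508^24 ≡ 171 (mod 527)
508^30 ≡ 404 (mod 527)
508^32 ≡ 392 (mod 527)
508^40 ≡ 273 (mod 527)
508^48 ≡ 256 (mod 527)
508^60 ≡ 373 (mod 527)
508^80 ≡ 222 (mod 527)
508^96 ≡ 188 (mod 527)
508^120 ≡ 1 (mod 527) ✓
The order of 508 is 120, so the subgroup it generates has 120 elements.
The index is φ(527) / ord(508) = 480 / 120 = 4.

4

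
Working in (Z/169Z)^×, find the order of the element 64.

26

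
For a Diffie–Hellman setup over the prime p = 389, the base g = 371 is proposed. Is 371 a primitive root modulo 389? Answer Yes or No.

Yes

φ(389) = 389 − 1 = 388 = 2^2 · 97.
371 is a primitive root mod 389 iff 371^(φ(389)/q) ≢ 1 for every prime q | φ(389), i.e. q ∈ {2, 97}.
371^194 ≡ 388 (mod 389)  [q = 2: ≢ 1 ✓]
371^4 ≡ 335 (mod 389)  [q = 97: ≢ 1 ✓]
All checks pass, so 371 has order 388 and is a primitive root modulo 389.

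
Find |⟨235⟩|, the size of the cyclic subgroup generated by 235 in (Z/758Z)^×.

378

ord(235) | φ(758) = φ(2)·φ(379) = 1·378 = 378 = 2 · 3^3 · 7.
Divisors of 378: 1, 2, 3, 6, 7, 9, 14, 18, 21, 27, 42, 54, 63, 126, 189, 378.
Test each divisor d:
235^1 ≡ 235
235^2 ≡ 649
235^3 ≡ 157
235^6 ≡ 393
235^7 ≡ 637
235^9 ≡ 303
235^14 ≡ 239
235^18 ≡ 91
235^21 ≡ 643
235^27 ≡ 285
235^42 ≡ 339
235^54 ≡ 119
235^63 ≡ 431
235^126 ≡ 51
235^189 ≡ 757
235^378 ≡ 1
The smallest such exponent is 378, so the order of 235 is 378.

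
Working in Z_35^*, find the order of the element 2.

ord(2) | φ(35) = φ(5·7) = (5−1)·(7−1) = 4·6 = 24 = 2^3 · 3.
Divisors of 24: 1, 2, 3, 4, 6, 8, 12, 24.
Evaluate successive powers at the divisors of 24:
2^1 ≡ 2
2^2 ≡ 4
2^3 ≡ 8
2^4 ≡ 16
2^6 ≡ 29
2^8 ≡ 11
2^12 ≡ 1
So ord_35(2) = 12.

12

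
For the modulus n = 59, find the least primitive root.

2

φ(59) = 59 − 1 = 58 = 2 · 29.
g is a primitive root iff g^(58/q) ≢ 1 (mod 59) for each prime q ∈ {2, 29}.
g = 2: 2^29 ≡ 58; 2^2 ≡ 4 — none is 1, so 2 is a primitive root.
So 2 is the smallest generator of (Z/59Z)^×.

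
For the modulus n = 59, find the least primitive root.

2

φ(59) = 59 − 1 = 58 = 2 · 29.
Test candidates g = 2, 3, … against the prime factors q ∈ {2, 29} of φ(59): g is a generator iff g^(58/q) ≢ 1 for every such q.
g = 2: 2^29 ≡ 58; 2^2 ≡ 4 — none is 1, so 2 is a primitive root.
Hence the least primitive root of 59 is 2.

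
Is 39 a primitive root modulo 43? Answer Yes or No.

φ(43) = 43 − 1 = 42 = 2 · 3 · 7.
An element g generates (Z/43Z)^× iff g^(42/q) ≢ 1 (mod 43) for each prime q ∈ {2, 3, 7}.
39^21 ≡ 42 (mod 43)  [q = 2: ≢ 1 ✓]
39^14 ≡ 1 (mod 43)  [q = 3: ≡ 1 ✗]
39^6 ≡ 11 (mod 43)  [q = 7: ≢ 1 ✓]
The check at q = 3 fails, so 39 generates a proper subgroup.

No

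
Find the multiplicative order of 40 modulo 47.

46

Since 40 ∈ (Z/47Z)^×, its order divides φ(47) = 47 − 1 = 46 = 2 · 23.
Divisors of 46: 1, 2, 23, 46.
Evaluate successive powers at the divisors of 46:
40^1 ≡ 40
40^2 ≡ 2
40^23 ≡ 46
40^46 ≡ 1
The smallest such exponent is 46, so the order of 40 is 46.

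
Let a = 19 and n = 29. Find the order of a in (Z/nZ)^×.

28

Since 19 ∈ (Z/29Z)^×, its order divides φ(29) = 29 − 1 = 28 = 2^2 · 7.
Divisors of 28: 1, 2, 4, 7, 14, 28.
Test each divisor d:
19^1 ≡ 19 (mod 29)
19^2 ≡ 13 (mod 29)
19^4 ≡ 24 (mod 29)
19^7 ≡ 12 (mod 29)
19^14 ≡ 28 (mod 29)
19^28 ≡ 1 (mod 29) ✓
Hence ord(19) = 28.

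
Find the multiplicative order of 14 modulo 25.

10

The order of 14 must divide φ(25) = φ(5^2) = 5·(5−1) = 20 = 2^2 · 5.
Divisors of 20: 1, 2, 4, 5, 10, 20.
Evaluate successive powers at the divisors of 20:
14^1 ≡ 14
14^2 ≡ 21
14^4 ≡ 16
14^5 ≡ 24
14^10 ≡ 1
So ord_25(14) = 10.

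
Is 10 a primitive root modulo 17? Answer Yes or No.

Yes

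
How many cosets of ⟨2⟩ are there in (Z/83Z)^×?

By Lagrange's theorem, ord_83(2) divides φ(83) = 83 − 1 = 82 = 2 · 41.
Divisors of 82: 1, 2, 41, 82.
Test each divisor d:
2^1 ≡ 2 (mod 83)
2^2 ≡ 4 (mod 83)
2^41 ≡ 82 (mod 83)
2^82 ≡ 1 (mod 83) ✓
The order of 2 is 82, so the subgroup it generates has 82 elements.
[(Z/83Z)^× : ⟨2⟩] = 82/82 = 1.

1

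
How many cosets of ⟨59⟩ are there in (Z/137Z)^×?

The order of 59 must divide φ(137) = 137 − 1 = 136 = 2^3 · 17.
Divisors of 136: 1, 2, 4, 8, 17, 34, 68, 136.
Test each divisor d:
59^1 ≡ 59
59^2 ≡ 56
59^4 ≡ 122
59^8 ≡ 88
59^17 ≡ 1
Thus |⟨59⟩| = ord(59) = 17.
Index = |(Z/137Z)^×| / |⟨59⟩| = 136 / 17 = 8.

8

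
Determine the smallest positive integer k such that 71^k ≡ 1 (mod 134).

The order of 71 must divide φ(134) = φ(2)·φ(67) = 1·66 = 66 = 2 · 3 · 11.
Divisors of 66: 1, 2, 3, 6, 11, 22, 33, 66.
Test each divisor d:
71^1 ≡ 71 (mod 134)
71^2 ≡ 83 (mod 134)
71^3 ≡ 131 (mod 134)
71^6 ≡ 9 (mod 134)
71^11 ≡ 37 (mod 134)
71^22 ≡ 29 (mod 134)
71^33 ≡ 1 (mod 134) ✓
The smallest such exponent is 33, so the order of 71 is 33.

33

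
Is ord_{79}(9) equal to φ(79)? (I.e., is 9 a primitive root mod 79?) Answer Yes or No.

No

φ(79) = 79 − 1 = 78 = 2 · 3 · 13.
An element g generates (Z/79Z)^× iff g^(78/q) ≢ 1 (mod 79) for each prime q ∈ {2, 3, 13}.
9^39 ≡ 1 (mod 79)  [q = 2: ≡ 1 ✗]
9^26 ≡ 55 (mod 79)  [q = 3: ≢ 1 ✓]
9^6 ≡ 8 (mod 79)  [q = 13: ≢ 1 ✓]
Since 9^39 ≡ 1, the order of 9 divides 39 < 78, so 9 is not a primitive root.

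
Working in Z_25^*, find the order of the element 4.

10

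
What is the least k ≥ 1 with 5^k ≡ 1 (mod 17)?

16

Since 5 ∈ (Z/17Z)^×, its order divides φ(17) = 17 − 1 = 16 = 2^4.
Divisors of 16: 1, 2, 4, 8, 16.
Test each divisor d:
5^1 ≡ 5 (mod 17)
5^2 ≡ 8 (mod 17)
5^4 ≡ 13 (mod 17)
5^8 ≡ 16 (mod 17)
5^16 ≡ 1 (mod 17) ✓
The smallest such exponent is 16, so the order of 5 is 16.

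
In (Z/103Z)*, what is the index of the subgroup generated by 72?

By Lagrange's theorem, ord_103(72) divides φ(103) = 103 − 1 = 102 = 2 · 3 · 17.
Divisors of 102: 1, 2, 3, 6, 17, 34, 51, 102.
Check 72^d mod 103 for each divisor in increasing order:
72^1 ≡ 72
72^2 ≡ 34
72^3 ≡ 79
72^6 ≡ 61
72^17 ≡ 1
So ord_103(72) = 17, hence |⟨72⟩| = 17.
The index is φ(103) / ord(72) = 102 / 17 = 6.

6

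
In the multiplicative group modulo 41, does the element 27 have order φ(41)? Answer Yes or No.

No

φ(41) = 41 − 1 = 40 = 2^3 · 5.
Test 27^(40/q) mod 41 for each prime factor q of 40:
27^20 ≡ 40 (mod 41)  [q = 2: ≢ 1 ✓]
27^8 ≡ 1 (mod 41)  [q = 5: ≡ 1 ✗]
Since 27^8 ≡ 1, the order of 27 divides 8 < 40, so 27 is not a primitive root.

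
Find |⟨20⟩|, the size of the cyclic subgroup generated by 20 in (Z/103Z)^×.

102

Since 20 ∈ (Z/103Z)^×, its order divides φ(103) = 103 − 1 = 102 = 2 · 3 · 17.
Divisors of 102: 1, 2, 3, 6, 17, 34, 51, 102.
Check 20^d mod 103 for each divisor in increasing order:
20^1 ≡ 20 (mod 103)
20^2 ≡ 91 (mod 103)
20^3 ≡ 69 (mod 103)
20^6 ≡ 23 (mod 103)
20^17 ≡ 47 (mod 103)
20^34 ≡ 46 (mod 103)
20^51 ≡ 102 (mod 103)
20^102 ≡ 1 (mod 103) ✓
Therefore the multiplicative order of 20 modulo 103 is 102.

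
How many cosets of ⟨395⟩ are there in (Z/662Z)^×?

66

Since 395 ∈ (Z/662Z)^×, its order divides φ(662) = φ(2)·φ(331) = 1·330 = 330 = 2 · 3 · 5 · 11.
Divisors of 330: 1, 2, 3, 5, 6, 10, 11, 15, 22, 30, 33, 55, 66, 110, 165, 330.
Test each divisor d:
395^1 ≡ 395 (mod 662)
395^2 ≡ 455 (mod 662)
395^3 ≡ 323 (mod 662)
395^5 ≡ 1 (mod 662) ✓
The order of 395 is 5, so the subgroup it generates has 5 elements.
[(Z/662Z)^× : ⟨395⟩] = 330/5 = 66.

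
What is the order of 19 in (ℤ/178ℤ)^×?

88

Since 19 ∈ (Z/178Z)^×, its order divides φ(178) = φ(2)·φ(89) = 1·88 = 88 = 2^3 · 11.
Divisors of 88: 1, 2, 4, 8, 11, 22, 44, 88.
Evaluate successive powers at the divisors of 88:
19^1 ≡ 19 (mod 178)
19^2 ≡ 5 (mod 178)
19^4 ≡ 25 (mod 178)
19^8 ≡ 91 (mod 178)
19^11 ≡ 101 (mod 178)
19^22 ≡ 55 (mod 178)
19^44 ≡ 177 (mod 178)
19^88 ≡ 1 (mod 178) ✓
So ord_178(19) = 88.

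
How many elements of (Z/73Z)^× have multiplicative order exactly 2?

1

φ(73) = 73 − 1 = 72 = 2^3 · 3^2.
Since (Z/73Z)^× is cyclic of order 72, the number of elements of order d is φ(d) when d | 72 and 0 otherwise.
2 | 72, and φ(2) = 2 − 1 = 1.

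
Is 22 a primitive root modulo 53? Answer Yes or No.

Yes

φ(53) = 53 − 1 = 52 = 2^2 · 13.
It suffices to check that the order of 22 is not a proper divisor of 52: compute 22^(52/q) for q ∈ {2, 13}.
22^26 ≡ 52 (mod 53)  [q = 2: ≢ 1 ✓]
22^4 ≡ 49 (mod 53)  [q = 13: ≢ 1 ✓]
None equal 1, so ord_53(22) = 52: 22 is a primitive root.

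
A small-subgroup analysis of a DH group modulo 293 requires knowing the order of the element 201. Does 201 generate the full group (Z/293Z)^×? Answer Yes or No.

Yes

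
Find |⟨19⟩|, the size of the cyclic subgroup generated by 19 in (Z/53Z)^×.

52

ord(19) | φ(53) = 53 − 1 = 52 = 2^2 · 13.
Divisors of 52: 1, 2, 4, 13, 26, 52.
Evaluate successive powers at the divisors of 52:
19^1 ≡ 19 (mod 53)
19^2 ≡ 43 (mod 53)
19^4 ≡ 47 (mod 53)
19^13 ≡ 30 (mod 53)
19^26 ≡ 52 (mod 53)
19^52 ≡ 1 (mod 53) ✓
The smallest such exponent is 52, so the order of 19 is 52.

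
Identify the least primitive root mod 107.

φ(107) = 107 − 1 = 106 = 2 · 53.
Test candidates g = 2, 3, … against the prime factors q ∈ {2, 53} of φ(107): g is a generator iff g^(106/q) ≢ 1 for every such q.
g = 2: 2^53 ≡ 106; 2^2 ≡ 4 — none is 1, so 2 is a primitive root.
So 2 is the smallest generator of (Z/107Z)^×.

2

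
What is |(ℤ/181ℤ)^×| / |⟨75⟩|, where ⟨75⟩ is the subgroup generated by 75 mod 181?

The order of 75 must divide φ(181) = 181 − 1 = 180 = 2^2 · 3^2 · 5.
Divisors of 180: 1, 2, 3, 4, 5, 6, 9, 10, 12, 15, 18, 20, 30, 36, 45, 60, 90, 180.
Test each divisor d:
75^1 ≡ 75
75^2 ≡ 14
75^3 ≡ 145
75^4 ≡ 15
75^5 ≡ 39
75^6 ≡ 29
75^9 ≡ 42
75^10 ≡ 73
75^12 ≡ 117
75^15 ≡ 132
75^18 ≡ 135
75^20 ≡ 80
75^30 ≡ 48
75^36 ≡ 125
75^45 ≡ 1
So ord_181(75) = 45, hence |⟨75⟩| = 45.
Index = |(Z/181Z)^×| / |⟨75⟩| = 180 / 45 = 4.

4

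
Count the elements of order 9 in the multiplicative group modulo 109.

6

φ(109) = 109 − 1 = 108 = 2^2 · 3^3.
Since (Z/109Z)^× is cyclic of order 108, the number of elements of order d is φ(d) when d | 108 and 0 otherwise.
9 = 3^2 divides 108, and φ(9) = 6.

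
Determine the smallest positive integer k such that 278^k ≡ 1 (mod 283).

141

Since 278 ∈ (Z/283Z)^×, its order divides φ(283) = 283 − 1 = 282 = 2 · 3 · 47.
Divisors of 282: 1, 2, 3, 6, 47, 94, 141, 282.
Test each divisor d:
278^1 ≡ 278 (mod 283)
278^2 ≡ 25 (mod 283)
278^3 ≡ 158 (mod 283)
278^6 ≡ 60 (mod 283)
278^47 ≡ 238 (mod 283)
278^94 ≡ 44 (mod 283)
278^141 ≡ 1 (mod 283) ✓
Hence ord(278) = 141.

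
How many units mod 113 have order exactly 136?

0

φ(113) = 113 − 1 = 112 = 2^4 · 7.
(Z/113Z)^× is cyclic (|G| = 112); a cyclic group of order m has exactly φ(d) elements of each order d | m, and none otherwise.
136 does not divide 112, so no element of (Z/113Z)^× has order 136.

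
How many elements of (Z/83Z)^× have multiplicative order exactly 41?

40

φ(83) = 83 − 1 = 82 = 2 · 41.
In a cyclic group of order 82, there are φ(d) elements of order d for each divisor d of 82, and zero for non-divisors.
41 | 82, and φ(41) = 41 − 1 = 40.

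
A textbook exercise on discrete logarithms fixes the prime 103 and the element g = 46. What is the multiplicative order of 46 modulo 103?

Since 46 ∈ (Z/103Z)^×, its order divides φ(103) = 103 − 1 = 102 = 2 · 3 · 17.
Divisors of 102: 1, 2, 3, 6, 17, 34, 51, 102.
Test each divisor d:
46^1 ≡ 46 (mod 103)
46^2 ≡ 56 (mod 103)
46^3 ≡ 1 (mod 103) ✓
Hence ord(46) = 3.

3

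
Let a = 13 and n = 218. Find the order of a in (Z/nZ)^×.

108

Since 13 ∈ (Z/218Z)^×, its order divides φ(218) = φ(2)·φ(109) = 1·108 = 108 = 2^2 · 3^3.
Divisors of 108: 1, 2, 3, 4, 6, 9, 12, 18, 27, 36, 54, 108.
Evaluate successive powers at the divisors of 108:
13^1 ≡ 13
13^2 ≡ 169
13^3 ≡ 17
13^4 ≡ 3
13^6 ≡ 71
13^9 ≡ 117
13^12 ≡ 27
13^18 ≡ 173
13^27 ≡ 185
13^36 ≡ 63
13^54 ≡ 217
13^108 ≡ 1
Therefore the multiplicative order of 13 modulo 218 is 108.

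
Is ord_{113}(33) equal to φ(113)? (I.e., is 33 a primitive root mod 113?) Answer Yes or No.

Yes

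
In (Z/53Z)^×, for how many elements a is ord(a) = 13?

12

φ(53) = 53 − 1 = 52 = 2^2 · 13.
Since (Z/53Z)^× is cyclic of order 52, the number of elements of order d is φ(d) when d | 52 and 0 otherwise.
13 | 52, and φ(13) = 13 − 1 = 12.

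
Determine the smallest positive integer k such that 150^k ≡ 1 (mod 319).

70

ord(150) | φ(319) = φ(11·29) = (11−1)·(29−1) = 10·28 = 280 = 2^3 · 5 · 7.
Divisors of 280: 1, 2, 4, 5, 7, 8, 10, 14, 20, 28, 35, 40, 56, 70, 140, 280.
Check 150^d mod 319 for each divisor in increasing order:
150^1 ≡ 150 (mod 319)
150^2 ≡ 170 (mod 319)
150^4 ≡ 190 (mod 319)
150^5 ≡ 109 (mod 319)
150^7 ≡ 28 (mod 319)
150^8 ≡ 53 (mod 319)
150^10 ≡ 78 (mod 319)
150^14 ≡ 146 (mod 319)
150^20 ≡ 23 (mod 319)
150^28 ≡ 262 (mod 319)
150^35 ≡ 318 (mod 319)
150^40 ≡ 210 (mod 319)
150^56 ≡ 59 (mod 319)
150^70 ≡ 1 (mod 319) ✓
Therefore the multiplicative order of 150 modulo 319 is 70.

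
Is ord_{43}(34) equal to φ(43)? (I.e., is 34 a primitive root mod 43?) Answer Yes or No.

φ(43) = 43 − 1 = 42 = 2 · 3 · 7.
34 is a primitive root mod 43 iff 34^(φ(43)/q) ≢ 1 for every prime q | φ(43), i.e. q ∈ {2, 3, 7}.
34^21 ≡ 42 (mod 43)  [q = 2: ≢ 1 ✓]
34^14 ≡ 6 (mod 43)  [q = 3: ≢ 1 ✓]
34^6 ≡ 4 (mod 43)  [q = 7: ≢ 1 ✓]
Every test exponent gives a nontrivial residue, hence 34 generates the full group.

Yes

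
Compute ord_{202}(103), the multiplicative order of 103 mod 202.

100

The order of 103 must divide φ(202) = φ(2)·φ(101) = 1·100 = 100 = 2^2 · 5^2.
Divisors of 100: 1, 2, 4, 5, 10, 20, 25, 50, 100.
Compute 103^d (mod 202) for the divisors d until we hit 1:
103^1 ≡ 103 (mod 202)
103^2 ≡ 105 (mod 202)
103^4 ≡ 117 (mod 202)
103^5 ≡ 133 (mod 202)
103^10 ≡ 115 (mod 202)
103^20 ≡ 95 (mod 202)
103^25 ≡ 111 (mod 202)
103^50 ≡ 201 (mod 202)
103^100 ≡ 1 (mod 202) ✓
So ord_202(103) = 100.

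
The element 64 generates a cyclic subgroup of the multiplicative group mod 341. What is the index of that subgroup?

By Lagrange's theorem, ord_341(64) divides φ(341) = φ(11·31) = (11−1)·(31−1) = 10·30 = 300 = 2^2 · 3 · 5^2.
Divisors of 300: 1, 2, 3, 4, 5, 6, 10, 12, 15, 20, 25, 30, 50, 60, 75, 100, 150, 300.
Compute 64^d (mod 341) for the divisors d until we hit 1:
64^1 ≡ 64 (mod 341)
64^2 ≡ 4 (mod 341)
64^3 ≡ 256 (mod 341)
64^4 ≡ 16 (mod 341)
64^5 ≡ 1 (mod 341) ✓
The order of 64 is 5, so the subgroup it generates has 5 elements.
[(Z/341Z)^× : ⟨64⟩] = 300/5 = 60.

60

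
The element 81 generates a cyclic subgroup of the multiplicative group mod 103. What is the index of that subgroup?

6

By Lagrange's theorem, ord_103(81) divides φ(103) = 103 − 1 = 102 = 2 · 3 · 17.
Divisors of 102: 1, 2, 3, 6, 17, 34, 51, 102.
Evaluate successive powers at the divisors of 102:
81^1 ≡ 81 (mod 103)
81^2 ≡ 72 (mod 103)
81^3 ≡ 64 (mod 103)
81^6 ≡ 79 (mod 103)
81^17 ≡ 1 (mod 103) ✓
Thus |⟨81⟩| = ord(81) = 17.
The index is φ(103) / ord(81) = 102 / 17 = 6.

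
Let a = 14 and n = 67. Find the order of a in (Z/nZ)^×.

11

ord(14) | φ(67) = 67 − 1 = 66 = 2 · 3 · 11.
Divisors of 66: 1, 2, 3, 6, 11, 22, 33, 66.
Evaluate successive powers at the divisors of 66:
14^1 ≡ 14
14^2 ≡ 62
14^3 ≡ 64
14^6 ≡ 9
14^11 ≡ 1
The smallest such exponent is 11, so the order of 14 is 11.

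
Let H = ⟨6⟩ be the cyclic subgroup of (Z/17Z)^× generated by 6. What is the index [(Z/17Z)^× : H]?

The order of 6 must divide φ(17) = 17 − 1 = 16 = 2^4.
Divisors of 16: 1, 2, 4, 8, 16.
Test each divisor d:
6^1 ≡ 6 (mod 17)
6^2 ≡ 2 (mod 17)
6^4 ≡ 4 (mod 17)
6^8 ≡ 16 (mod 17)
6^16 ≡ 1 (mod 17) ✓
So ord_17(6) = 16, hence |⟨6⟩| = 16.
The index is φ(17) / ord(6) = 16 / 16 = 1.

1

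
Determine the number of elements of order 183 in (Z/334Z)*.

φ(334) = φ(2)·φ(167) = 1·166 = 166 = 2 · 83.
In a cyclic group of order 166, there are φ(d) elements of order d for each divisor d of 166, and zero for non-divisors.
Here 166 is not a multiple of 183, so there are no elements of order 183.

0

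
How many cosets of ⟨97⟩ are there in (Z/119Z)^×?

6

The order of 97 must divide φ(119) = φ(7·17) = (7−1)·(17−1) = 6·16 = 96 = 2^5 · 3.
Divisors of 96: 1, 2, 3, 4, 6, 8, 12, 16, 24, 32, 48, 96.
Test each divisor d:
97^1 ≡ 97 (mod 119)
97^2 ≡ 8 (mod 119)
97^3 ≡ 62 (mod 119)
97^4 ≡ 64 (mod 119)
97^6 ≡ 36 (mod 119)
97^8 ≡ 50 (mod 119)
97^12 ≡ 106 (mod 119)
97^16 ≡ 1 (mod 119) ✓
The order of 97 is 16, so the subgroup it generates has 16 elements.
The index is φ(119) / ord(97) = 96 / 16 = 6.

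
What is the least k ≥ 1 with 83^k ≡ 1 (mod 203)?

14

By Lagrange's theorem, ord_203(83) divides φ(203) = φ(7·29) = (7−1)·(29−1) = 6·28 = 168 = 2^3 · 3 · 7.
Divisors of 168: 1, 2, 3, 4, 6, 7, 8, 12, 14, 21, 24, 28, 42, 56, 84, 168.
Evaluate successive powers at the divisors of 168:
83^1 ≡ 83 (mod 203)
83^2 ≡ 190 (mod 203)
83^3 ≡ 139 (mod 203)
83^4 ≡ 169 (mod 203)
83^6 ≡ 36 (mod 203)
83^7 ≡ 146 (mod 203)
83^8 ≡ 141 (mod 203)
83^12 ≡ 78 (mod 203)
83^14 ≡ 1 (mod 203) ✓
Hence ord(83) = 14.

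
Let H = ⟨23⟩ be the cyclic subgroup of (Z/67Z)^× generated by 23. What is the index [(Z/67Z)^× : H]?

2

ord(23) | φ(67) = 67 − 1 = 66 = 2 · 3 · 11.
Divisors of 66: 1, 2, 3, 6, 11, 22, 33, 66.
Check 23^d mod 67 for each divisor in increasing order:
23^1 ≡ 23 (mod 67)
23^2 ≡ 60 (mod 67)
23^3 ≡ 40 (mod 67)
23^6 ≡ 59 (mod 67)
23^11 ≡ 29 (mod 67)
23^22 ≡ 37 (mod 67)
23^33 ≡ 1 (mod 67) ✓
Thus |⟨23⟩| = ord(23) = 33.
Index = |(Z/67Z)^×| / |⟨23⟩| = 66 / 33 = 2.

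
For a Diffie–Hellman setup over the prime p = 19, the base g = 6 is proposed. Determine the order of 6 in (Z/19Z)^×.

9

The order of 6 must divide φ(19) = 19 − 1 = 18 = 2 · 3^2.
Divisors of 18: 1, 2, 3, 6, 9, 18.
Test each divisor d:
6^1 ≡ 6
6^2 ≡ 17
6^3 ≡ 7
6^6 ≡ 11
6^9 ≡ 1
Therefore the multiplicative order of 6 modulo 19 is 9.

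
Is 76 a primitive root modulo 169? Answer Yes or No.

φ(169) = φ(13^2) = 13·(13−1) = 156 = 2^2 · 3 · 13.
Test 76^(156/q) mod 169 for each prime factor q of 156:
76^78 ≡ 168 (mod 169)  [q = 2: ≢ 1 ✓]
76^52 ≡ 146 (mod 169)  [q = 3: ≢ 1 ✓]
76^12 ≡ 79 (mod 169)  [q = 13: ≢ 1 ✓]
None equal 1, so ord_169(76) = 156: 76 is a primitive root.

Yes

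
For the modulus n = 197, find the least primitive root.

φ(197) = 197 − 1 = 196 = 2^2 · 7^2.
Test candidates g = 2, 3, … against the prime factors q ∈ {2, 7} of φ(197): g is a generator iff g^(196/q) ≢ 1 for every such q.
g = 2: 2^98 ≡ 196; 2^28 ≡ 104 — none is 1, so 2 is a primitive root.
Hence the least primitive root of 197 is 2.

2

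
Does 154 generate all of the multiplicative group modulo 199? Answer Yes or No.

Yes

φ(199) = 199 − 1 = 198 = 2 · 3^2 · 11.
154 is a primitive root mod 199 iff 154^(φ(199)/q) ≢ 1 for every prime q | φ(199), i.e. q ∈ {2, 3, 11}.
154^99 ≡ 198 (mod 199)  [q = 2: ≢ 1 ✓]
154^66 ≡ 92 (mod 199)  [q = 3: ≢ 1 ✓]
154^18 ≡ 63 (mod 199)  [q = 11: ≢ 1 ✓]
None equal 1, so ord_199(154) = 198: 154 is a primitive root.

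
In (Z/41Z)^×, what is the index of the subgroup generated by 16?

8

By Lagrange's theorem, ord_41(16) divides φ(41) = 41 − 1 = 40 = 2^3 · 5.
Divisors of 40: 1, 2, 4, 5, 8, 10, 20, 40.
Test each divisor d:
16^1 ≡ 16 (mod 41)
16^2 ≡ 10 (mod 41)
16^4 ≡ 18 (mod 41)
16^5 ≡ 1 (mod 41) ✓
Thus |⟨16⟩| = ord(16) = 5.
[(Z/41Z)^× : ⟨16⟩] = 40/5 = 8.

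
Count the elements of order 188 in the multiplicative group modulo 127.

0

φ(127) = 127 − 1 = 126 = 2 · 3^2 · 7.
(Z/127Z)^× is cyclic (|G| = 126); a cyclic group of order m has exactly φ(d) elements of each order d | m, and none otherwise.
Since 188 ∤ 126, the count is 0.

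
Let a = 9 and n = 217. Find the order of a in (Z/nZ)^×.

15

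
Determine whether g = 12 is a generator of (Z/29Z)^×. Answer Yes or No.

No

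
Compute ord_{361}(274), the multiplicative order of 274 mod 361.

114

The order of 274 must divide φ(361) = φ(19^2) = 19·(19−1) = 342 = 2 · 3^2 · 19.
Divisors of 342: 1, 2, 3, 6, 9, 18, 19, 38, 57, 114, 171, 342.
Test each divisor d:
274^1 ≡ 274 (mod 361)
274^2 ≡ 349 (mod 361)
274^3 ≡ 322 (mod 361)
274^6 ≡ 77 (mod 361)
274^9 ≡ 246 (mod 361)
274^18 ≡ 229 (mod 361)
274^19 ≡ 293 (mod 361)
274^38 ≡ 292 (mod 361)
274^57 ≡ 360 (mod 361)
274^114 ≡ 1 (mod 361) ✓
So ord_361(274) = 114.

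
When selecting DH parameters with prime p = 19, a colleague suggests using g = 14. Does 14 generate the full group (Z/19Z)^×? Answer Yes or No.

φ(19) = 19 − 1 = 18 = 2 · 3^2.
An element g generates (Z/19Z)^× iff g^(18/q) ≢ 1 (mod 19) for each prime q ∈ {2, 3}.
14^9 ≡ 18 (mod 19)  [q = 2: ≢ 1 ✓]
14^6 ≡ 7 (mod 19)  [q = 3: ≢ 1 ✓]
None equal 1, so ord_19(14) = 18: 14 is a primitive root.

Yes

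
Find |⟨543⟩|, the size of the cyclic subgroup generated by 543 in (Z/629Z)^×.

18

By Lagrange's theorem, ord_629(543) divides φ(629) = φ(17·37) = (17−1)·(37−1) = 16·36 = 576 = 2^6 · 3^2.
Divisors of 576: 1, 2, 3, 4, 6, 8, 9, 12, 16, 18, 24, 32, 36, 48, 64, 72, 96, 144, 192, 288, 576.
Check 543^d mod 629 for each divisor in increasing order:
543^1 ≡ 543
543^2 ≡ 477
543^3 ≡ 492
543^4 ≡ 460
543^6 ≡ 528
543^8 ≡ 256
543^9 ≡ 628
543^12 ≡ 137
543^16 ≡ 120
543^18 ≡ 1
Hence ord(543) = 18.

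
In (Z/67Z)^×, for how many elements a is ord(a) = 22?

φ(67) = 67 − 1 = 66 = 2 · 3 · 11.
In a cyclic group of order 66, there are φ(d) elements of order d for each divisor d of 66, and zero for non-divisors.
22 = 2 · 11 divides 66, and φ(22) = 10.

10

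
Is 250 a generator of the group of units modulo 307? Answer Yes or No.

φ(307) = 307 − 1 = 306 = 2 · 3^2 · 17.
Test 250^(306/q) mod 307 for each prime factor q of 306:
250^153 ≡ 1 (mod 307)  [q = 2: ≡ 1 ✗]
250^102 ≡ 1 (mod 307)  [q = 3: ≡ 1 ✗]
250^18 ≡ 105 (mod 307)  [q = 17: ≢ 1 ✓]
250^153 ≡ 1 shows ord(250) | 153, strictly less than φ(307); not a primitive root.

No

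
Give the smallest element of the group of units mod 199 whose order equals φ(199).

φ(199) = 199 − 1 = 198 = 2 · 3^2 · 11.
g is a primitive root iff g^(198/q) ≢ 1 (mod 199) for each prime q ∈ {2, 3, 11}.
g = 2: 2^99 ≡ 1 — hits 1, so not a primitive root.
g = 3: 3^99 ≡ 198; 3^66 ≡ 106; 3^18 ≡ 125 — none is 1, so 3 is a primitive root.
The smallest primitive root modulo 199 is 3.

3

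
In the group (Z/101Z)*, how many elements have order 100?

φ(101) = 101 − 1 = 100 = 2^2 · 5^2.
In a cyclic group of order 100, there are φ(d) elements of order d for each divisor d of 100, and zero for non-divisors.
100 = 2^2 · 5^2 divides 100, and φ(100) = 40.

40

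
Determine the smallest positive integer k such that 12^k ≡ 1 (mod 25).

20

Since 12 ∈ (Z/25Z)^×, its order divides φ(25) = φ(5^2) = 5·(5−1) = 20 = 2^2 · 5.
Divisors of 20: 1, 2, 4, 5, 10, 20.
Check 12^d mod 25 for each divisor in increasing order:
12^1 ≡ 12
12^2 ≡ 19
12^4 ≡ 11
12^5 ≡ 7
12^10 ≡ 24
12^20 ≡ 1
Hence ord(12) = 20.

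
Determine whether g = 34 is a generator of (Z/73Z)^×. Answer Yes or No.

Yes

φ(73) = 73 − 1 = 72 = 2^3 · 3^2.
It suffices to check that the order of 34 is not a proper divisor of 72: compute 34^(72/q) for q ∈ {2, 3}.
34^36 ≡ 72 (mod 73)  [q = 2: ≢ 1 ✓]
34^24 ≡ 64 (mod 73)  [q = 3: ≢ 1 ✓]
All checks pass, so 34 has order 72 and is a primitive root modulo 73.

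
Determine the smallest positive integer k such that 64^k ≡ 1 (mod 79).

13

By Lagrange's theorem, ord_79(64) divides φ(79) = 79 − 1 = 78 = 2 · 3 · 13.
Divisors of 78: 1, 2, 3, 6, 13, 26, 39, 78.
Test each divisor d:
64^1 ≡ 64
64^2 ≡ 67
64^3 ≡ 22
64^6 ≡ 10
64^13 ≡ 1
Therefore the multiplicative order of 64 modulo 79 is 13.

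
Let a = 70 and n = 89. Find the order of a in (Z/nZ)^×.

The order of 70 must divide φ(89) = 89 − 1 = 88 = 2^3 · 11.
Divisors of 88: 1, 2, 4, 8, 11, 22, 44, 88.
Test each divisor d:
70^1 ≡ 70 (mod 89)
70^2 ≡ 5 (mod 89)
70^4 ≡ 25 (mod 89)
70^8 ≡ 2 (mod 89)
70^11 ≡ 77 (mod 89)
70^22 ≡ 55 (mod 89)
70^44 ≡ 88 (mod 89)
70^88 ≡ 1 (mod 89) ✓
Therefore the multiplicative order of 70 modulo 89 is 88.

88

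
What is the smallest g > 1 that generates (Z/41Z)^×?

6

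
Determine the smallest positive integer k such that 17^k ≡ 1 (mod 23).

22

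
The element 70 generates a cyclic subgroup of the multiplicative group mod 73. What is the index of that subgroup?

6

ord(70) | φ(73) = 73 − 1 = 72 = 2^3 · 3^2.
Divisors of 72: 1, 2, 3, 4, 6, 8, 9, 12, 18, 24, 36, 72.
Test each divisor d:
70^1 ≡ 70 (mod 73)
70^2 ≡ 9 (mod 73)
70^3 ≡ 46 (mod 73)
70^4 ≡ 8 (mod 73)
70^6 ≡ 72 (mod 73)
70^8 ≡ 64 (mod 73)
70^9 ≡ 27 (mod 73)
70^12 ≡ 1 (mod 73) ✓
The order of 70 is 12, so the subgroup it generates has 12 elements.
[(Z/73Z)^× : ⟨70⟩] = 72/12 = 6.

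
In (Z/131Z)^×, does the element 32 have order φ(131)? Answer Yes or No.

No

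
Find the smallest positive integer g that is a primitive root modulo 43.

φ(43) = 43 − 1 = 42 = 2 · 3 · 7.
Test candidates g = 2, 3, … against the prime factors q ∈ {2, 3, 7} of φ(43): g is a generator iff g^(42/q) ≢ 1 for every such q.
g = 2: 2^21 ≡ 42; 2^14 ≡ 1 — hits 1, so not a primitive root.
g = 3: 3^21 ≡ 42; 3^14 ≡ 36; 3^6 ≡ 41 — none is 1, so 3 is a primitive root.
So 3 is the smallest generator of (Z/43Z)^×.

3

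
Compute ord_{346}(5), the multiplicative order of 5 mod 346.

172

Since 5 ∈ (Z/346Z)^×, its order divides φ(346) = φ(2)·φ(173) = 1·172 = 172 = 2^2 · 43.
Divisors of 172: 1, 2, 4, 43, 86, 172.
Test each divisor d:
5^1 ≡ 5
5^2 ≡ 25
5^4 ≡ 279
5^43 ≡ 93
5^86 ≡ 345
5^172 ≡ 1
Hence ord(5) = 172.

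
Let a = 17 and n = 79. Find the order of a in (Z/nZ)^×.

ord(17) | φ(79) = 79 − 1 = 78 = 2 · 3 · 13.
Divisors of 78: 1, 2, 3, 6, 13, 26, 39, 78.
Test each divisor d:
17^1 ≡ 17
17^2 ≡ 52
17^3 ≡ 15
17^6 ≡ 67
17^13 ≡ 78
17^26 ≡ 1
The smallest such exponent is 26, so the order of 17 is 26.

26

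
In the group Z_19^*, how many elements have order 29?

0

φ(19) = 19 − 1 = 18 = 2 · 3^2.
In a cyclic group of order 18, there are φ(d) elements of order d for each divisor d of 18, and zero for non-divisors.
Since 29 ∤ 18, the count is 0.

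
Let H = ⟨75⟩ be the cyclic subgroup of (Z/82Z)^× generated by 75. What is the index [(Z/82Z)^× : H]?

1

Since 75 ∈ (Z/82Z)^×, its order divides φ(82) = φ(2)·φ(41) = 1·40 = 40 = 2^3 · 5.
Divisors of 40: 1, 2, 4, 5, 8, 10, 20, 40.
Test each divisor d:
75^1 ≡ 75
75^2 ≡ 49
75^4 ≡ 23
75^5 ≡ 3
75^8 ≡ 37
75^10 ≡ 9
75^20 ≡ 81
75^40 ≡ 1
So ord_82(75) = 40, hence |⟨75⟩| = 40.
[(Z/82Z)^× : ⟨75⟩] = 40/40 = 1.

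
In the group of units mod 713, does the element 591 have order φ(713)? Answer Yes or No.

No

713 = 23 · 31 is a product of two distinct odd primes, so (Z/713Z)^× ≅ (Z/23Z)^× × (Z/31Z)^× is not cyclic.
No primitive root modulo 713 exists; in particular 591 is not one.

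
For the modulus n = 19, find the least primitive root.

2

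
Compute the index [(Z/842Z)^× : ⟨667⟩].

4

Since 667 ∈ (Z/842Z)^×, its order divides φ(842) = φ(2)·φ(421) = 1·420 = 420 = 2^2 · 3 · 5 · 7.
Divisors of 420: 1, 2, 3, 4, 5, 6, 7, 10, 12, 14, 15, 20, 21, 28, 30, 35, 42, 60, 70, 84, 105, 140, 210, 420.
Compute 667^d (mod 842) for the divisors d until we hit 1:
667^1 ≡ 667
667^2 ≡ 313
667^3 ≡ 797
667^4 ≡ 297
667^5 ≡ 229
667^6 ≡ 341
667^7 ≡ 107
667^10 ≡ 237
667^12 ≡ 85
667^14 ≡ 503
667^15 ≡ 385
667^20 ≡ 597
667^21 ≡ 775
667^28 ≡ 409
667^30 ≡ 33
667^35 ≡ 821
667^42 ≡ 279
667^60 ≡ 247
667^70 ≡ 441
667^84 ≡ 377
667^105 ≡ 1
The order of 667 is 105, so the subgroup it generates has 105 elements.
[(Z/842Z)^× : ⟨667⟩] = 420/105 = 4.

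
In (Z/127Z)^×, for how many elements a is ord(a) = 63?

36

φ(127) = 127 − 1 = 126 = 2 · 3^2 · 7.
In a cyclic group of order 126, there are φ(d) elements of order d for each divisor d of 126, and zero for non-divisors.
63 = 3^2 · 7 divides 126, and φ(63) = 36.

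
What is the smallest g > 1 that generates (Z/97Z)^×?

5

φ(97) = 97 − 1 = 96 = 2^5 · 3.
g is a primitive root iff g^(96/q) ≢ 1 (mod 97) for each prime q ∈ {2, 3}.
g = 2: 2^48 ≡ 1 — hits 1, so not a primitive root.
g = 3: 3^48 ≡ 1 — hits 1, so not a primitive root.
g = 4: 4^48 ≡ 1 — hits 1, so not a primitive root.
g = 5: 5^48 ≡ 96; 5^32 ≡ 35 — none is 1, so 5 is a primitive root.
The smallest primitive root modulo 97 is 5.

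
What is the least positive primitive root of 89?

3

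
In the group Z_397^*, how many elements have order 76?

φ(397) = 397 − 1 = 396 = 2^2 · 3^2 · 11.
Since (Z/397Z)^× is cyclic of order 396, the number of elements of order d is φ(d) when d | 396 and 0 otherwise.
76 does not divide 396, so no element of (Z/397Z)^× has order 76.

0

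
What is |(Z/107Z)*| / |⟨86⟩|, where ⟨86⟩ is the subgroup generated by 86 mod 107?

2

The order of 86 must divide φ(107) = 107 − 1 = 106 = 2 · 53.
Divisors of 106: 1, 2, 53, 106.
Evaluate successive powers at the divisors of 106:
86^1 ≡ 86 (mod 107)
86^2 ≡ 13 (mod 107)
86^53 ≡ 1 (mod 107) ✓
So ord_107(86) = 53, hence |⟨86⟩| = 53.
[(Z/107Z)^× : ⟨86⟩] = 106/53 = 2.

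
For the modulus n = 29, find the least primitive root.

φ(29) = 29 − 1 = 28 = 2^2 · 7.
Test candidates g = 2, 3, … against the prime factors q ∈ {2, 7} of φ(29): g is a generator iff g^(28/q) ≢ 1 for every such q.
g = 2: 2^14 ≡ 28; 2^4 ≡ 16 — none is 1, so 2 is a primitive root.
The smallest primitive root modulo 29 is 2.

2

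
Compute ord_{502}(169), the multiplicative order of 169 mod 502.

125

By Lagrange's theorem, ord_502(169) divides φ(502) = φ(2)·φ(251) = 1·250 = 250 = 2 · 5^3.
Divisors of 250: 1, 2, 5, 10, 25, 50, 125, 250.
Test each divisor d:
169^1 ≡ 169
169^2 ≡ 449
169^5 ≡ 331
169^10 ≡ 125
169^25 ≡ 271
169^50 ≡ 149
169^125 ≡ 1
The smallest such exponent is 125, so the order of 169 is 125.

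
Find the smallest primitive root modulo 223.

3

φ(223) = 223 − 1 = 222 = 2 · 3 · 37.
Test candidates g = 2, 3, … against the prime factors q ∈ {2, 3, 37} of φ(223): g is a generator iff g^(222/q) ≢ 1 for every such q.
g = 2: 2^111 ≡ 1 — hits 1, so not a primitive root.
g = 3: 3^111 ≡ 222; 3^74 ≡ 183; 3^6 ≡ 60 — none is 1, so 3 is a primitive root.
Hence the least primitive root of 223 is 3.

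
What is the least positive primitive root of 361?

φ(361) = φ(19^2) = 19·(19−1) = 342 = 2 · 3^2 · 19.
Test candidates g = 2, 3, … against the prime factors q ∈ {2, 3, 19} of φ(361): g is a generator iff g^(342/q) ≢ 1 for every such q.
g = 2: 2^171 ≡ 360; 2^114 ≡ 292; 2^18 ≡ 58 — none is 1, so 2 is a primitive root.
Hence the least primitive root of 361 is 2.

2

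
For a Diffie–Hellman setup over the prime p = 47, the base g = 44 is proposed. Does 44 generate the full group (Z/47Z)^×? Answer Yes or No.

φ(47) = 47 − 1 = 46 = 2 · 23.
An element g generates (Z/47Z)^× iff g^(46/q) ≢ 1 (mod 47) for each prime q ∈ {2, 23}.
44^23 ≡ 46 (mod 47)  [q = 2: ≢ 1 ✓]
44^2 ≡ 9 (mod 47)  [q = 23: ≢ 1 ✓]
All checks pass, so 44 has order 46 and is a primitive root modulo 47.

Yes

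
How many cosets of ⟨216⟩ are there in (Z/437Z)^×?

12

By Lagrange's theorem, ord_437(216) divides φ(437) = φ(19·23) = (19−1)·(23−1) = 18·22 = 396 = 2^2 · 3^2 · 11.
Divisors of 396: 1, 2, 3, 4, 6, 9, 11, 12, 18, 22, 33, 36, 44, 66, 99, 132, 198, 396.
Compute 216^d (mod 437) for the divisors d until we hit 1:
216^1 ≡ 216 (mod 437)
216^2 ≡ 334 (mod 437)
216^3 ≡ 39 (mod 437)
216^4 ≡ 121 (mod 437)
216^6 ≡ 210 (mod 437)
216^9 ≡ 324 (mod 437)
216^11 ≡ 277 (mod 437)
216^12 ≡ 400 (mod 437)
216^18 ≡ 96 (mod 437)
216^22 ≡ 254 (mod 437)
216^33 ≡ 1 (mod 437) ✓
The order of 216 is 33, so the subgroup it generates has 33 elements.
Index = |(Z/437Z)^×| / |⟨216⟩| = 396 / 33 = 12.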